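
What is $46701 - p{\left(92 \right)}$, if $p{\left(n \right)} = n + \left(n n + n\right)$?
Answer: $38053$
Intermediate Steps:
$p{\left(n \right)} = n^{2} + 2 n$ ($p{\left(n \right)} = n + \left(n^{2} + n\right) = n + \left(n + n^{2}\right) = n^{2} + 2 n$)
$46701 - p{\left(92 \right)} = 46701 - 92 \left(2 + 92\right) = 46701 - 92 \cdot 94 = 46701 - 8648 = 38053$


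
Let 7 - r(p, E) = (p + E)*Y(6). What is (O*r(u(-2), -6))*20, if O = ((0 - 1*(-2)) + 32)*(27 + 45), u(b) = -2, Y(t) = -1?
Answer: -48960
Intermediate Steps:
O = 2448 (O = ((0 + 2) + 32)*72 = (2 + 32)*72 = 34*72 = 2448)
r(p, E) = 7 + E + p (r(p, E) = 7 - (p + E)*(-1) = 7 - (E + p)*(-1) = 7 - (-E - p) = 7 + (E + p) = 7 + E + p)
(O*r(u(-2), -6))*20 = (2448*(7 - 6 - 2))*20 = (2448*(-1))*20 = -2448*20 = -48960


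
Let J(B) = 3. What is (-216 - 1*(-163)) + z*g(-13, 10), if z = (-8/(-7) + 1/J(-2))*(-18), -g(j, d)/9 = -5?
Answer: -8741/7 ≈ -1248.7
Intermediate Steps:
g(j, d) = 45 (g(j, d) = -9*(-5) = 45)
z = -186/7 (z = (-8/(-7) + 1/3)*(-18) = (-8*(-1/7) + 1*(1/3))*(-18) = (8/7 + 1/3)*(-18) = (31/21)*(-18) = -186/7 ≈ -26.571)
(-216 - 1*(-163)) + z*g(-13, 10) = (-216 - 1*(-163)) - 186/7*45 = (-216 + 163) - 8370/7 = -53 - 8370/7 = -8741/7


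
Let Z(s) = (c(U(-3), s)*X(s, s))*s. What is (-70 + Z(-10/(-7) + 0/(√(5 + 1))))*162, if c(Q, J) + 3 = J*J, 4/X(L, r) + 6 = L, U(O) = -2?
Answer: -1092285/98 ≈ -11146.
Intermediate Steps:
X(L, r) = 4/(-6 + L)
c(Q, J) = -3 + J² (c(Q, J) = -3 + J*J = -3 + J²)
Z(s) = 4*s*(-3 + s²)/(-6 + s) (Z(s) = ((-3 + s²)*(4/(-6 + s)))*s = (4*(-3 + s²)/(-6 + s))*s = 4*s*(-3 + s²)/(-6 + s))
(-70 + Z(-10/(-7) + 0/(√(5 + 1))))*162 = (-70 + 4*(-10/(-7) + 0/(√(5 + 1)))*(-3 + (-10/(-7) + 0/(√(5 + 1)))²)/(-6 + (-10/(-7) + 0/(√(5 + 1)))))*162 = (-70 + 4*(-10*(-⅐) + 0/(√6))*(-3 + (-10*(-⅐) + 0/(√6))²)/(-6 + (-10*(-⅐) + 0/(√6))))*162 = (-70 + 4*(10/7 + 0*(√6/6))*(-3 + (10/7 + 0*(√6/6))²)/(-6 + (10/7 + 0*(√6/6))))*162 = (-70 + 4*(10/7 + 0)*(-3 + (10/7 + 0)²)/(-6 + (10/7 + 0)))*162 = (-70 + 4*(10/7)*(-3 + (10/7)²)/(-6 + 10/7))*162 = (-70 + 4*(10/7)*(-3 + 100/49)/(-32/7))*162 = (-70 + 4*(10/7)*(-7/32)*(-47/49))*162 = (-70 + 235/196)*162 = -13485/196*162 = -1092285/98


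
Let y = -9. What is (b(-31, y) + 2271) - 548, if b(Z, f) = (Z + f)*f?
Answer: 2083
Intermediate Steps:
b(Z, f) = f*(Z + f)
(b(-31, y) + 2271) - 548 = (-9*(-31 - 9) + 2271) - 548 = (-9*(-40) + 2271) - 548 = (360 + 2271) - 548 = 2631 - 548 = 2083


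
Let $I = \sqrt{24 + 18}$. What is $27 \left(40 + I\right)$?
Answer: $1080 + 27 \sqrt{42} \approx 1255.0$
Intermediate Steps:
$I = \sqrt{42} \approx 6.4807$
$27 \left(40 + I\right) = 27 \left(40 + \sqrt{42}\right) = 1080 + 27 \sqrt{42}$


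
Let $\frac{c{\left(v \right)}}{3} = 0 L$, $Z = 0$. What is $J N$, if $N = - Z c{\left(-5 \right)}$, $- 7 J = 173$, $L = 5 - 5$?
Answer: $0$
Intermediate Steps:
$L = 0$ ($L = 5 - 5 = 0$)
$c{\left(v \right)} = 0$ ($c{\left(v \right)} = 3 \cdot 0 \cdot 0 = 3 \cdot 0 = 0$)
$J = - \frac{173}{7}$ ($J = \left(- \frac{1}{7}\right) 173 = - \frac{173}{7} \approx -24.714$)
$N = 0$ ($N = \left(-1\right) 0 \cdot 0 = 0 \cdot 0 = 0$)
$J N = \left(- \frac{173}{7}\right) 0 = 0$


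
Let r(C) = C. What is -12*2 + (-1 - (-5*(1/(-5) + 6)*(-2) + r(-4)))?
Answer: -79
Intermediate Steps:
-12*2 + (-1 - (-5*(1/(-5) + 6)*(-2) + r(-4))) = -12*2 + (-1 - (-5*(1/(-5) + 6)*(-2) - 4)) = -24 + (-1 - (-5*(-⅕ + 6)*(-2) - 4)) = -24 + (-1 - (-5*29/5*(-2) - 4)) = -24 + (-1 - (-29*(-2) - 4)) = -24 + (-1 - (58 - 4)) = -24 + (-1 - 1*54) = -24 + (-1 - 54) = -24 - 55 = -79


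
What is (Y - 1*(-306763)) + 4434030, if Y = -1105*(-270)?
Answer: 5039143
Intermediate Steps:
Y = 298350
(Y - 1*(-306763)) + 4434030 = (298350 - 1*(-306763)) + 4434030 = (298350 + 306763) + 4434030 = 605113 + 4434030 = 5039143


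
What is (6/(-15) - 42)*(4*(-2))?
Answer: 1696/5 ≈ 339.20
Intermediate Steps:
(6/(-15) - 42)*(4*(-2)) = (6*(-1/15) - 42)*(-8) = (-⅖ - 42)*(-8) = -212/5*(-8) = 1696/5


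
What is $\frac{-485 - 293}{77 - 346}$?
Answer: $\frac{778}{269} \approx 2.8922$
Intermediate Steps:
$\frac{-485 - 293}{77 - 346} = \frac{-485 - 293}{-269} = \left(-485 - 293\right) \left(- \frac{1}{269}\right) = \left(-778\right) \left(- \frac{1}{269}\right) = \frac{778}{269}$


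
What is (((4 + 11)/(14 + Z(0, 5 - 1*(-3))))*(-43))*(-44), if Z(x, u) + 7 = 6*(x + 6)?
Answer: 660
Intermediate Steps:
Z(x, u) = 29 + 6*x (Z(x, u) = -7 + 6*(x + 6) = -7 + 6*(6 + x) = -7 + (36 + 6*x) = 29 + 6*x)
(((4 + 11)/(14 + Z(0, 5 - 1*(-3))))*(-43))*(-44) = (((4 + 11)/(14 + (29 + 6*0)))*(-43))*(-44) = ((15/(14 + (29 + 0)))*(-43))*(-44) = ((15/(14 + 29))*(-43))*(-44) = ((15/43)*(-43))*(-44) = -15*(-44) = 660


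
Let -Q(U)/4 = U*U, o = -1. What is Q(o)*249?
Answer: -996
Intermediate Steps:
Q(U) = -4*U**2 (Q(U) = -4*U*U = -4*U**2)
Q(o)*249 = -4*(-1)**2*249 = -4*1*249 = -4*249 = -996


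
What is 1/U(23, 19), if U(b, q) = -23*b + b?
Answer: -1/506 ≈ -0.0019763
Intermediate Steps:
U(b, q) = -22*b
1/U(23, 19) = 1/(-22*23) = 1/(-506) = -1/506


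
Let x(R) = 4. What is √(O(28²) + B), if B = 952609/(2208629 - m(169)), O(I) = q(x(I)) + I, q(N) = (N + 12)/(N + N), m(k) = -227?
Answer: 5*√38370334114918/1104428 ≈ 28.043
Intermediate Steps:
q(N) = (12 + N)/(2*N) (q(N) = (12 + N)/((2*N)) = (12 + N)*(1/(2*N)) = (12 + N)/(2*N))
O(I) = 2 + I (O(I) = (½)*(12 + 4)/4 + I = (½)*(¼)*16 + I = 2 + I)
B = 952609/2208856 (B = 952609/(2208629 - 1*(-227)) = 952609/(2208629 + 227) = 952609/2208856 ≈ 0.43127)
√(O(28²) + B) = √((2 + 28²) + 952609/2208856) = √((2 + 784) + 952609/2208856) = √(786 + 952609/2208856) = √(1737113425/2208856) = 5*√38370334114918/1104428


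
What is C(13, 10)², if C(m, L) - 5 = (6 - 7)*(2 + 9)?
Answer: 36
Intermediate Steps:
C(m, L) = -6 (C(m, L) = 5 + (6 - 7)*(2 + 9) = 5 - 1*11 = 5 - 11 = -6)
C(13, 10)² = (-6)² = 36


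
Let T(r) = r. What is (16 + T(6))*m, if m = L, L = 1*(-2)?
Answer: -44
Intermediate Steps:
L = -2
m = -2
(16 + T(6))*m = (16 + 6)*(-2) = 22*(-2) = -44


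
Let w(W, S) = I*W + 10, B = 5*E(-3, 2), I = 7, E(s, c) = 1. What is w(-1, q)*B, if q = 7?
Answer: 15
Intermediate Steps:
B = 5 (B = 5*1 = 5)
w(W, S) = 10 + 7*W (w(W, S) = 7*W + 10 = 10 + 7*W)
w(-1, q)*B = (10 + 7*(-1))*5 = (10 - 7)*5 = 3*5 = 15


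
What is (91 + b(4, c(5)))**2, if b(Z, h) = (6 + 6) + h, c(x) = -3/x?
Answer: 262144/25 ≈ 10486.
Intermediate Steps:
b(Z, h) = 12 + h
(91 + b(4, c(5)))**2 = (91 + (12 - 3/5))**2 = (91 + 57/5)**2 = (512/5)**2 = 262144/25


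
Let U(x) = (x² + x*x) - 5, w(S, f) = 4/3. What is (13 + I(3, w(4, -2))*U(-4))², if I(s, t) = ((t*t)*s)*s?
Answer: 198025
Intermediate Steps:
w(S, f) = 4/3 (w(S, f) = 4*(⅓) = 4/3)
U(x) = -5 + 2*x² (U(x) = (x² + x²) - 5 = 2*x² - 5 = -5 + 2*x²)
I(s, t) = s²*t² (I(s, t) = (t²*s)*s = (s*t²)*s = s²*t²)
(13 + I(3, w(4, -2))*U(-4))² = (13 + (3²*(4/3)²)*(-5 + 2*(-4)²))² = (13 + (9*(16/9))*(-5 + 2*16))² = (13 + 16*(-5 + 32))² = (13 + 16*27)² = (13 + 432)² = 445² = 198025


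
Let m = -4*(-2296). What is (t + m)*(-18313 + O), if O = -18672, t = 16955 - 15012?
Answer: -411532095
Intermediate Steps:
t = 1943
m = 9184
(t + m)*(-18313 + O) = (1943 + 9184)*(-18313 - 18672) = 11127*(-36985) = -411532095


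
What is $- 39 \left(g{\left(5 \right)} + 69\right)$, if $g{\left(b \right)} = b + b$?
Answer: $-3081$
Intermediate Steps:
$g{\left(b \right)} = 2 b$
$- 39 \left(g{\left(5 \right)} + 69\right) = - 39 \left(2 \cdot 5 + 69\right) = - 39 \left(10 + 69\right) = \left(-39\right) 79 = -3081$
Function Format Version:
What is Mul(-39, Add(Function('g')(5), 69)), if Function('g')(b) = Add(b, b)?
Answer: -3081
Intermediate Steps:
Function('g')(b) = Mul(2, b)
Mul(-39, Add(Function('g')(5), 69)) = Mul(-39, Add(Mul(2, 5), 69)) = Mul(-39, Add(10, 69)) = Mul(-39, 79) = -3081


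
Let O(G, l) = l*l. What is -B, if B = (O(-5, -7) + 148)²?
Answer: -38809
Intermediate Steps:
O(G, l) = l²
B = 38809 (B = ((-7)² + 148)² = (49 + 148)² = 197² = 38809)
-B = -1*38809 = -38809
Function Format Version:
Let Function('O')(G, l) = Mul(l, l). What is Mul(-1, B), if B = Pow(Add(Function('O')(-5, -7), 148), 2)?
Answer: -38809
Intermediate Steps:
Function('O')(G, l) = Pow(l, 2)
B = 38809 (B = Pow(Add(Pow(-7, 2), 148), 2) = Pow(Add(49, 148), 2) = Pow(197, 2) = 38809)
Mul(-1, B) = Mul(-1, 38809) = -38809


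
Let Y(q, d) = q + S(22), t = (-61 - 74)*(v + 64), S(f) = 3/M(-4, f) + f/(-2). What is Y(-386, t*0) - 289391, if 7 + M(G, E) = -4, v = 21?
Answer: -3187671/11 ≈ -2.8979e+5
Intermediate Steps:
M(G, E) = -11 (M(G, E) = -7 - 4 = -11)
S(f) = -3/11 - f/2 (S(f) = 3/(-11) + f/(-2) = 3*(-1/11) + f*(-1/2) = -3/11 - f/2)
t = -11475 (t = (-61 - 74)*(21 + 64) = -135*85 = -11475)
Y(q, d) = -124/11 + q (Y(q, d) = q + (-3/11 - 1/2*22) = q + (-3/11 - 11) = q - 124/11 = -124/11 + q)
Y(-386, t*0) - 289391 = (-124/11 - 386) - 289391 = -4370/11 - 289391 = -3187671/11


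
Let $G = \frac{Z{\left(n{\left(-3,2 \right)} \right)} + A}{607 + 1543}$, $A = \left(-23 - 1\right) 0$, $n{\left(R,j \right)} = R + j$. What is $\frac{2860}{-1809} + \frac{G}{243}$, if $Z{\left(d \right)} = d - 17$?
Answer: $- \frac{3074567}{1944675} \approx -1.581$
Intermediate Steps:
$A = 0$ ($A = \left(-24\right) 0 = 0$)
$Z{\left(d \right)} = -17 + d$ ($Z{\left(d \right)} = d - 17 = -17 + d$)
$G = - \frac{9}{1075}$ ($G = \frac{\left(-17 + \left(-3 + 2\right)\right) + 0}{607 + 1543} = \frac{\left(-17 - 1\right) + 0}{2150} = \left(-18 + 0\right) \frac{1}{2150} = \left(-18\right) \frac{1}{2150} = - \frac{9}{1075} \approx -0.0083721$)
$\frac{2860}{-1809} + \frac{G}{243} = \frac{2860}{-1809} - \frac{9}{1075 \cdot 243} = 2860 \left(- \frac{1}{1809}\right) - \frac{1}{29025} = - \frac{2860}{1809} - \frac{1}{29025} = - \frac{3074567}{1944675}$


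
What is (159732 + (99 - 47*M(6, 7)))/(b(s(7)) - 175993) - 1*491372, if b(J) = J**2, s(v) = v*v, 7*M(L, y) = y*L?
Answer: -28432802591/57864 ≈ -4.9137e+5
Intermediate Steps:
M(L, y) = L*y/7 (M(L, y) = (y*L)/7 = (L*y)/7 = L*y/7)
s(v) = v**2
(159732 + (99 - 47*M(6, 7)))/(b(s(7)) - 175993) - 1*491372 = (159732 + (99 - 47*6*7/7))/((7**2)**2 - 175993) - 1*491372 = (159732 + (99 - 47*6))/(49**2 - 175993) - 491372 = (159732 + (99 - 282))/(2401 - 175993) - 491372 = (159732 - 183)/(-173592) - 491372 = 159549*(-1/173592) - 491372 = -53183/57864 - 491372 = -28432802591/57864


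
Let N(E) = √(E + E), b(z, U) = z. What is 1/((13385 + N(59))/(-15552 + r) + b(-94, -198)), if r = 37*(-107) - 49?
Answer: -12075203000/1143332200169 + 6520*√118/1143332200169 ≈ -0.010561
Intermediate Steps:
r = -4008 (r = -3959 - 49 = -4008)
N(E) = √2*√E (N(E) = √(2*E) = √2*√E)
1/((13385 + N(59))/(-15552 + r) + b(-94, -198)) = 1/((13385 + √2*√59)/(-15552 - 4008) - 94) = 1/((13385 + √118)/(-19560) - 94) = 1/((13385 + √118)*(-1/19560) - 94) = 1/((-2677/3912 - √118/19560) - 94) = 1/(-370405/3912 - √118/19560)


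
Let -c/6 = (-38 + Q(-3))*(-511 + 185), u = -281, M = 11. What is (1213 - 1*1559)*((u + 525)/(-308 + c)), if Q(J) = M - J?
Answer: 21106/11813 ≈ 1.7867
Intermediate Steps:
Q(J) = 11 - J
c = -46944 (c = -6*(-38 + (11 - 1*(-3)))*(-511 + 185) = -6*(-38 + (11 + 3))*(-326) = -6*(-38 + 14)*(-326) = -(-144)*(-326) = -6*7824 = -46944)
(1213 - 1*1559)*((u + 525)/(-308 + c)) = (1213 - 1*1559)*((-281 + 525)/(-308 - 46944)) = (1213 - 1559)*(244/(-47252)) = -84424*(-1)/47252 = -346*(-61/11813) = 21106/11813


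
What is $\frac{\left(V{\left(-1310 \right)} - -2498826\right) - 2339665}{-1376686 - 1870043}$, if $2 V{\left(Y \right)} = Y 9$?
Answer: $- \frac{153266}{3246729} \approx -0.047206$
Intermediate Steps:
$V{\left(Y \right)} = \frac{9 Y}{2}$ ($V{\left(Y \right)} = \frac{Y 9}{2} = \frac{9 Y}{2}$)
$\frac{\left(V{\left(-1310 \right)} - -2498826\right) - 2339665}{-1376686 - 1870043} = \frac{\left(\frac{9}{2} \left(-1310\right) - -2498826\right) - 2339665}{-1376686 - 1870043} = \frac{\left(-5895 + 2498826\right) - 2339665}{-3246729} = \left(2492931 - 2339665\right) \left(- \frac{1}{3246729}\right) = 153266 \left(- \frac{1}{3246729}\right) = - \frac{153266}{3246729}$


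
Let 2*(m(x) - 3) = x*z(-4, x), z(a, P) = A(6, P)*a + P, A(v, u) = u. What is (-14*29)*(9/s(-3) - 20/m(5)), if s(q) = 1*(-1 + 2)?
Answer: -268366/69 ≈ -3889.4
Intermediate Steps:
z(a, P) = P + P*a (z(a, P) = P*a + P = P + P*a)
s(q) = 1 (s(q) = 1*1 = 1)
m(x) = 3 - 3*x²/2 (m(x) = 3 + (x*(x*(1 - 4)))/2 = 3 + (x*(x*(-3)))/2 = 3 + (x*(-3*x))/2 = 3 + (-3*x²)/2 = 3 - 3*x²/2)
(-14*29)*(9/s(-3) - 20/m(5)) = (-14*29)*(9/1 - 20/(3 - 3/2*5²)) = -406*(9*1 - 20/(3 - 3/2*25)) = -406*(9 - 20/(3 - 75/2)) = -406*(9 - 20/(-69/2)) = -406*(9 - 20*(-2/69)) = -406*(9 + 40/69) = -406*661/69 = -268366/69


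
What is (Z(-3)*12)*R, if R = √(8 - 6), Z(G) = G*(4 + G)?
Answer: -36*√2 ≈ -50.912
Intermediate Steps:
R = √2 ≈ 1.4142
(Z(-3)*12)*R = (-3*(4 - 3)*12)*√2 = (-3*1*12)*√2 = (-3*12)*√2 = -36*√2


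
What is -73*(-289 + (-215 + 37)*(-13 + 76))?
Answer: 839719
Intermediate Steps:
-73*(-289 + (-215 + 37)*(-13 + 76)) = -73*(-289 - 178*63) = -73*(-289 - 11214) = -73*(-11503) = 839719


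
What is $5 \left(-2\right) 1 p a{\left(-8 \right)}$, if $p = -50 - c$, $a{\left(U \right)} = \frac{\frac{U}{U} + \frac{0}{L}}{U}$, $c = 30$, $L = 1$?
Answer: $-100$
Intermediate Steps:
$a{\left(U \right)} = \frac{1}{U}$ ($a{\left(U \right)} = \frac{\frac{U}{U} + \frac{0}{1}}{U} = \frac{1 + 0 \cdot 1}{U} = \frac{1 + 0}{U} = 1 \frac{1}{U} = \frac{1}{U}$)
$p = -80$ ($p = -50 - 30 = -80$)
$5 \left(-2\right) 1 p a{\left(-8 \right)} = \frac{5 \left(-2\right) 1 \left(-80\right)}{-8} = \left(-10\right) 1 \left(-80\right) \left(- \frac{1}{8}\right) = \left(-10\right) \left(-80\right) \left(- \frac{1}{8}\right) = 800 \left(- \frac{1}{8}\right) = -100$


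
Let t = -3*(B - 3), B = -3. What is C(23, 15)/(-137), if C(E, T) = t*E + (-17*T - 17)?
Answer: -142/137 ≈ -1.0365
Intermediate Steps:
t = 18 (t = -3*(-3 - 3) = -3*(-6) = 18)
C(E, T) = -17 - 17*T + 18*E (C(E, T) = 18*E + (-17*T - 17) = 18*E + (-17 - 17*T) = -17 - 17*T + 18*E)
C(23, 15)/(-137) = (-17 - 17*15 + 18*23)/(-137) = (-17 - 255 + 414)*(-1/137) = 142*(-1/137) = -142/137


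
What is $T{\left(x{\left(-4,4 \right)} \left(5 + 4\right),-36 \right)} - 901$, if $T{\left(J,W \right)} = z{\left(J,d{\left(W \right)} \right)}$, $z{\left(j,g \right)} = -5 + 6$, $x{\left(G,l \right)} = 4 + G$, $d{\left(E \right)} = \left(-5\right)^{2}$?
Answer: $-900$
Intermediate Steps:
$d{\left(E \right)} = 25$
$z{\left(j,g \right)} = 1$
$T{\left(J,W \right)} = 1$
$T{\left(x{\left(-4,4 \right)} \left(5 + 4\right),-36 \right)} - 901 = 1 - 901 = -900$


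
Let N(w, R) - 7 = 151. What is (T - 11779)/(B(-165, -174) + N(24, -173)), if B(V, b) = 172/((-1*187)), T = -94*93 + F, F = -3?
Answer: -1918994/14687 ≈ -130.66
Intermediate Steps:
N(w, R) = 158 (N(w, R) = 7 + 151 = 158)
T = -8745 (T = -94*93 - 3 = -8742 - 3 = -8745)
B(V, b) = -172/187 (B(V, b) = 172/(-187) = 172*(-1/187) = -172/187)
(T - 11779)/(B(-165, -174) + N(24, -173)) = (-8745 - 11779)/(-172/187 + 158) = -20524/29374/187 = -20524*187/29374 = -1918994/14687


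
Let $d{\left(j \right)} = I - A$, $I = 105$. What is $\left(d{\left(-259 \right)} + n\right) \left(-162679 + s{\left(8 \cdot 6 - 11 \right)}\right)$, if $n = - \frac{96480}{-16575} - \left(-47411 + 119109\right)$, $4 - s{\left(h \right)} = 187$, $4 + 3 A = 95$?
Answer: $\frac{38665401938548}{3315} \approx 1.1664 \cdot 10^{10}$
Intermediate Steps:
$A = \frac{91}{3}$ ($A = - \frac{4}{3} + \frac{1}{3} \cdot 95 = - \frac{4}{3} + \frac{95}{3} = \frac{91}{3} \approx 30.333$)
$s{\left(h \right)} = -183$ ($s{\left(h \right)} = 4 - 187 = -183$)
$n = - \frac{79219858}{1105}$ ($n = \left(-96480\right) \left(- \frac{1}{16575}\right) - 71698 = \frac{6432}{1105} - 71698 = - \frac{79219858}{1105} \approx -71692.0$)
$d{\left(j \right)} = \frac{224}{3}$ ($d{\left(j \right)} = 105 - \frac{91}{3} = \frac{224}{3}$)
$\left(d{\left(-259 \right)} + n\right) \left(-162679 + s{\left(8 \cdot 6 - 11 \right)}\right) = \left(\frac{224}{3} - \frac{79219858}{1105}\right) \left(-162679 - 183\right) = \left(- \frac{237412054}{3315}\right) \left(-162862\right) = \frac{38665401938548}{3315}$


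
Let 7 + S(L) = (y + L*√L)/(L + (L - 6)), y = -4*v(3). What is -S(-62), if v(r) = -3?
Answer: 461/65 - 31*I*√62/65 ≈ 7.0923 - 3.7553*I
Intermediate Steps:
y = 12 (y = -4*(-3) = 12)
S(L) = -7 + (12 + L^(3/2))/(-6 + 2*L) (S(L) = -7 + (12 + L*√L)/(L + (L - 6)) = -7 + (12 + L^(3/2))/(L + (-6 + L)) = -7 + (12 + L^(3/2))/(-6 + 2*L))
-S(-62) = -(54 + (-62)^(3/2) - 14*(-62))/(2*(-3 - 62)) = -(54 - 62*I*√62 + 868)/(2*(-65)) = -(-1)*(922 - 62*I*√62)/(2*65) = -(-461/65 + 31*I*√62/65) = 461/65 - 31*I*√62/65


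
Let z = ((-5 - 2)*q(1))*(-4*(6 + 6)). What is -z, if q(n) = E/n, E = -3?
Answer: 1008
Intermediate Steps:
q(n) = -3/n
z = -1008 (z = ((-5 - 2)*(-3/1))*(-4*(6 + 6)) = (-(-21))*(-4*12) = -7*(-3)*(-48) = 21*(-48) = -1008)
-z = -1*(-1008) = 1008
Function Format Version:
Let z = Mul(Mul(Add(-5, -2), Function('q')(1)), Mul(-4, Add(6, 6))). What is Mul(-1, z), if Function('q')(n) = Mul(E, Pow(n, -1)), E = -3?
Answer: 1008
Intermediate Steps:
Function('q')(n) = Mul(-3, Pow(n, -1))
z = -1008 (z = Mul(Mul(Add(-5, -2), Mul(-3, Pow(1, -1))), Mul(-4, Add(6, 6))) = Mul(Mul(-7, Mul(-3, 1)), Mul(-4, 12)) = Mul(Mul(-7, -3), -48) = Mul(21, -48) = -1008)
Mul(-1, z) = Mul(-1, -1008) = 1008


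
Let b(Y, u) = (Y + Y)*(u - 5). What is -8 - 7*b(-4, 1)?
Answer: -232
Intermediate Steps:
b(Y, u) = 2*Y*(-5 + u) (b(Y, u) = (2*Y)*(-5 + u) = 2*Y*(-5 + u))
-8 - 7*b(-4, 1) = -8 - 14*(-4)*(-5 + 1) = -8 - 14*(-4)*(-4) = -8 - 7*32 = -8 - 224 = -232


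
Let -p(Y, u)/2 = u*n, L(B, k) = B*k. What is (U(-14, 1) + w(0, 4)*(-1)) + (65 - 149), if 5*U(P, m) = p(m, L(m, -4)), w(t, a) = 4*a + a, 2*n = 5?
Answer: -100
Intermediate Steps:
n = 5/2 (n = (½)*5 = 5/2 ≈ 2.5000)
p(Y, u) = -5*u (p(Y, u) = -2*u*5/2 = -5*u)
w(t, a) = 5*a
U(P, m) = 4*m (U(P, m) = (-5*m*(-4))/5 = (-(-20)*m)/5 = (20*m)/5 = 4*m)
(U(-14, 1) + w(0, 4)*(-1)) + (65 - 149) = (4*1 + (5*4)*(-1)) + (65 - 149) = (4 + 20*(-1)) - 84 = (4 - 20) - 84 = -16 - 84 = -100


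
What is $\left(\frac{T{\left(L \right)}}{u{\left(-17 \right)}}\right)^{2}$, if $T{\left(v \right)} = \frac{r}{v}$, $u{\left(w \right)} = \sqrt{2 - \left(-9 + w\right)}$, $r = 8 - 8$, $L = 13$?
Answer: $0$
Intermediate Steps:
$r = 0$ ($r = 8 - 8 = 0$)
$u{\left(w \right)} = \sqrt{11 - w}$
$T{\left(v \right)} = 0$ ($T{\left(v \right)} = \frac{0}{v} = 0$)
$\left(\frac{T{\left(L \right)}}{u{\left(-17 \right)}}\right)^{2} = \left(\frac{0}{\sqrt{11 - -17}}\right)^{2} = \left(\frac{0}{\sqrt{11 + 17}}\right)^{2} = \left(\frac{0}{\sqrt{28}}\right)^{2} = \left(\frac{0}{2 \sqrt{7}}\right)^{2} = \left(0 \frac{\sqrt{7}}{14}\right)^{2} = 0^{2} = 0$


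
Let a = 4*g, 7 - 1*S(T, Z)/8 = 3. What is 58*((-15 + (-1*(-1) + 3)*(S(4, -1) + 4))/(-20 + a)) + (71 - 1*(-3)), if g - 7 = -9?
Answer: -2705/14 ≈ -193.21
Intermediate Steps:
g = -2 (g = 7 - 9 = -2)
S(T, Z) = 32 (S(T, Z) = 56 - 8*3 = 56 - 24 = 32)
a = -8 (a = 4*(-2) = -8)
58*((-15 + (-1*(-1) + 3)*(S(4, -1) + 4))/(-20 + a)) + (71 - 1*(-3)) = 58*((-15 + (-1*(-1) + 3)*(32 + 4))/(-20 - 8)) + (71 - 1*(-3)) = 58*((-15 + (1 + 3)*36)/(-28)) + (71 + 3) = 58*((-15 + 4*36)*(-1/28)) + 74 = 58*((-15 + 144)*(-1/28)) + 74 = 58*(129*(-1/28)) + 74 = 58*(-129/28) + 74 = -3741/14 + 74 = -2705/14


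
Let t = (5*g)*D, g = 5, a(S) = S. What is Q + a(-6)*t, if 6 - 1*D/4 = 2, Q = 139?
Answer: -2261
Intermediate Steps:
D = 16 (D = 24 - 4*2 = 24 - 8 = 16)
t = 400 (t = (5*5)*16 = 25*16 = 400)
Q + a(-6)*t = 139 - 6*400 = 139 - 2400 = -2261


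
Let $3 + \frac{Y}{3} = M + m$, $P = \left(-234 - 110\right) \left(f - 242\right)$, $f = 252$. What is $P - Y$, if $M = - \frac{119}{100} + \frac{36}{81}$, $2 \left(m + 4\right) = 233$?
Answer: $- \frac{1129879}{300} \approx -3766.3$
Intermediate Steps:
$m = \frac{225}{2}$ ($m = -4 + \frac{1}{2} \cdot 233 = -4 + \frac{233}{2} = \frac{225}{2} \approx 112.5$)
$P = -3440$ ($P = \left(-234 - 110\right) \left(252 - 242\right) = \left(-344\right) 10 = -3440$)
$M = - \frac{671}{900}$ ($M = \left(-119\right) \frac{1}{100} + 36 \cdot \frac{1}{81} = - \frac{119}{100} + \frac{4}{9} = - \frac{671}{900} \approx -0.74556$)
$Y = \frac{97879}{300}$ ($Y = -9 + 3 \left(- \frac{671}{900} + \frac{225}{2}\right) = -9 + 3 \cdot \frac{100579}{900} = -9 + \frac{100579}{300} = \frac{97879}{300} \approx 326.26$)
$P - Y = -3440 - \frac{97879}{300} = - \frac{1129879}{300}$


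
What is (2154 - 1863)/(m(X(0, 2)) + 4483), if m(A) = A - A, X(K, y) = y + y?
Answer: 291/4483 ≈ 0.064912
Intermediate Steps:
X(K, y) = 2*y
m(A) = 0
(2154 - 1863)/(m(X(0, 2)) + 4483) = (2154 - 1863)/(0 + 4483) = 291/4483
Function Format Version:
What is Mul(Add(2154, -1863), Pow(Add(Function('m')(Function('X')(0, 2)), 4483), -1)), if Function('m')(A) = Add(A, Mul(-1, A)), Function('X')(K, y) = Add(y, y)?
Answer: Rational(291, 4483) ≈ 0.064912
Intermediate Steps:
Function('X')(K, y) = Mul(2, y)
Function('m')(A) = 0
Mul(Add(2154, -1863), Pow(Add(Function('m')(Function('X')(0, 2)), 4483), -1)) = Mul(Add(2154, -1863), Pow(Add(0, 4483), -1)) = Mul(291, Pow(4483, -1)) = Mul(291, Rational(1, 4483)) = Rational(291, 4483)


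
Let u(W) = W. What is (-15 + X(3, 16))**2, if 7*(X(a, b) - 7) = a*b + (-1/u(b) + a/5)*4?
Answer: 13689/19600 ≈ 0.69842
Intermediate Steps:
X(a, b) = 7 - 4/(7*b) + 4*a/35 + a*b/7 (X(a, b) = 7 + (a*b + (-1/b + a/5)*4)/7 = 7 + (a*b + (-4/b + 4*a/5))/7 = 7 + (-4/b + 4*a/5 + a*b)/7 = 7 + (-4/(7*b) + 4*a/35 + a*b/7) = 7 - 4/(7*b) + 4*a/35 + a*b/7)
(-15 + X(3, 16))**2 = (-15 + (1/35)*(-20 + 16*(245 + 4*3 + 5*3*16))/16)**2 = (-15 + (1/35)*(1/16)*(-20 + 16*(245 + 12 + 240)))**2 = (-15 + (1/35)*(1/16)*(-20 + 16*497))**2 = (-15 + (1/35)*(1/16)*(-20 + 7952))**2 = (-15 + (1/35)*(1/16)*7932)**2 = (-15 + 1983/140)**2 = (-117/140)**2 = 13689/19600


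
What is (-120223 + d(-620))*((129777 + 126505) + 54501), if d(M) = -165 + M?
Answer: -37607229264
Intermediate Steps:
(-120223 + d(-620))*((129777 + 126505) + 54501) = (-120223 + (-165 - 620))*((129777 + 126505) + 54501) = (-120223 - 785)*(256282 + 54501) = -121008*310783 = -37607229264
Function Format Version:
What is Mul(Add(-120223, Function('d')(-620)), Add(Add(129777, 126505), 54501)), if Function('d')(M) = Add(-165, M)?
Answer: -37607229264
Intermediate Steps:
Mul(Add(-120223, Function('d')(-620)), Add(Add(129777, 126505), 54501)) = Mul(Add(-120223, Add(-165, -620)), Add(Add(129777, 126505), 54501)) = Mul(Add(-120223, -785), Add(256282, 54501)) = Mul(-121008, 310783) = -37607229264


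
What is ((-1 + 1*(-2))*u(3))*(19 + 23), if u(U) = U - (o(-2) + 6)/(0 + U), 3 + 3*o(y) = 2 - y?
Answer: -112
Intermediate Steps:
o(y) = -⅓ - y/3 (o(y) = -1 + (2 - y)/3 = -1 + (⅔ - y/3) = -⅓ - y/3)
u(U) = U - 19/(3*U) (u(U) = U - ((-⅓ - ⅓*(-2)) + 6)/(0 + U) = U - ((-⅓ + ⅔) + 6)/U = U - (⅓ + 6)/U = U - 19/(3*U))
((-1 + 1*(-2))*u(3))*(19 + 23) = ((-1 + 1*(-2))*(3 - 19/3/3))*(19 + 23) = ((-1 - 2)*(3 - 19/3*⅓))*42 = -3*(3 - 19/9)*42 = -3*8/9*42 = -8/3*42 = -112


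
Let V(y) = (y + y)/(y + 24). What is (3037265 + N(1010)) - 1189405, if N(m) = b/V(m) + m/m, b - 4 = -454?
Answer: 186610696/101 ≈ 1.8476e+6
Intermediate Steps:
b = -450 (b = 4 - 454 = -450)
V(y) = 2*y/(24 + y) (V(y) = (2*y)/(24 + y) = 2*y/(24 + y))
N(m) = 1 - 225*(24 + m)/m (N(m) = -450*(24 + m)/(2*m) + m/m = -225*(24 + m)/m + 1 = 1 - 225*(24 + m)/m)
(3037265 + N(1010)) - 1189405 = (3037265 + (-224 - 5400/1010)) - 1189405 = (3037265 + (-224 - 5400*1/1010)) - 1189405 = (3037265 + (-224 - 540/101)) - 1189405 = (3037265 - 23164/101) - 1189405 = 306740601/101 - 1189405 = 186610696/101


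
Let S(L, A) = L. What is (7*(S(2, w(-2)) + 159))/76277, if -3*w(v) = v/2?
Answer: 1127/76277 ≈ 0.014775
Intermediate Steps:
w(v) = -v/6 (w(v) = -v/(3*2) = -v/6)
(7*(S(2, w(-2)) + 159))/76277 = (7*(2 + 159))/76277 = (7*161)*(1/76277) = 1127*(1/76277) = 1127/76277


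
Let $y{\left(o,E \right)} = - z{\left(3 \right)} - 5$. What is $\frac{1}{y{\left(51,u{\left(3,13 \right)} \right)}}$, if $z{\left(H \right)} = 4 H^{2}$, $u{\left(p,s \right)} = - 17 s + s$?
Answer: $- \frac{1}{41} \approx -0.02439$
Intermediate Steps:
$u{\left(p,s \right)} = - 16 s$
$y{\left(o,E \right)} = -41$ ($y{\left(o,E \right)} = - 4 \cdot 3^{2} - 5 = - 4 \cdot 9 - 5 = \left(-1\right) 36 - 5 = -36 - 5 = -41$)
$\frac{1}{y{\left(51,u{\left(3,13 \right)} \right)}} = \frac{1}{-41} = - \frac{1}{41}$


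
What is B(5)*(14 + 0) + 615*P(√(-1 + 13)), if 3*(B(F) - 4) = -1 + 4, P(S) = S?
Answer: 70 + 1230*√3 ≈ 2200.4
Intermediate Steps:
B(F) = 5 (B(F) = 4 + (-1 + 4)/3 = 4 + (⅓)*3 = 4 + 1 = 5)
B(5)*(14 + 0) + 615*P(√(-1 + 13)) = 5*(14 + 0) + 615*√(-1 + 13) = 5*14 + 615*√12 = 70 + 615*(2*√3) = 70 + 1230*√3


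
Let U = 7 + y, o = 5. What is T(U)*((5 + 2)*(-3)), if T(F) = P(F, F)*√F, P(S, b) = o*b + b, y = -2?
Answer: -630*√5 ≈ -1408.7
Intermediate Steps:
P(S, b) = 6*b (P(S, b) = 5*b + b = 6*b)
U = 5 (U = 7 - 2 = 5)
T(F) = 6*F^(3/2) (T(F) = (6*F)*√F = 6*F^(3/2))
T(U)*((5 + 2)*(-3)) = (6*5^(3/2))*((5 + 2)*(-3)) = (6*(5*√5))*(7*(-3)) = (30*√5)*(-21) = -630*√5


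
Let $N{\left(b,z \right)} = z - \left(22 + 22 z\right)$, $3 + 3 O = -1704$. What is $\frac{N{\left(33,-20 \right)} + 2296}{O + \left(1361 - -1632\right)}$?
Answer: $\frac{449}{404} \approx 1.1114$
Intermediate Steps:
$O = -569$ ($O = -1 + \frac{1}{3} \left(-1704\right) = -1 - 568 = -569$)
$N{\left(b,z \right)} = -22 - 21 z$ ($N{\left(b,z \right)} = z - \left(22 + 22 z\right) = -22 - 21 z$)
$\frac{N{\left(33,-20 \right)} + 2296}{O + \left(1361 - -1632\right)} = \frac{\left(-22 - -420\right) + 2296}{-569 + \left(1361 - -1632\right)} = \frac{\left(-22 + 420\right) + 2296}{-569 + \left(1361 + 1632\right)} = \frac{398 + 2296}{-569 + 2993} = \frac{2694}{2424} = 2694 \cdot \frac{1}{2424} = \frac{449}{404}$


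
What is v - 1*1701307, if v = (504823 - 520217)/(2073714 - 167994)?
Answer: -1621107395717/952860 ≈ -1.7013e+6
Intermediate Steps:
v = -7697/952860 (v = -15394/1905720 = -15394*1/1905720 = -7697/952860 ≈ -0.0080778)
v - 1*1701307 = -7697/952860 - 1*1701307 = -7697/952860 - 1701307 = -1621107395717/952860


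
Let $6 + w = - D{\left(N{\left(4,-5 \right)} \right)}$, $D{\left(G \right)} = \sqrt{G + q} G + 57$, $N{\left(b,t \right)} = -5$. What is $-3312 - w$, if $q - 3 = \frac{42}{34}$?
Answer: $-3249 - \frac{5 i \sqrt{221}}{17} \approx -3249.0 - 4.3724 i$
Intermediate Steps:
$q = \frac{72}{17}$ ($q = 3 + \frac{42}{34} = 3 + 42 \cdot \frac{1}{34} = 3 + \frac{21}{17} = \frac{72}{17} \approx 4.2353$)
$D{\left(G \right)} = 57 + G \sqrt{\frac{72}{17} + G}$ ($D{\left(G \right)} = \sqrt{G + \frac{72}{17}} G + 57 = \sqrt{\frac{72}{17} + G} G + 57 = G \sqrt{\frac{72}{17} + G} + 57 = 57 + G \sqrt{\frac{72}{17} + G}$)
$w = -63 + \frac{5 i \sqrt{221}}{17}$ ($w = -6 - \left(57 + \frac{1}{17} \left(-5\right) \sqrt{1224 + 289 \left(-5\right)}\right) = -6 - \left(57 + \frac{1}{17} \left(-5\right) \sqrt{1224 - 1445}\right) = -6 - \left(57 + \frac{1}{17} \left(-5\right) \sqrt{-221}\right) = -6 - \left(57 + \frac{1}{17} \left(-5\right) i \sqrt{221}\right) = -6 - \left(57 - \frac{5 i \sqrt{221}}{17}\right) = -63 + \frac{5 i \sqrt{221}}{17} \approx -63.0 + 4.3724 i$)
$-3312 - w = -3312 - \left(-63 + \frac{5 i \sqrt{221}}{17}\right) = -3312 + \left(63 - \frac{5 i \sqrt{221}}{17}\right) = -3249 - \frac{5 i \sqrt{221}}{17}$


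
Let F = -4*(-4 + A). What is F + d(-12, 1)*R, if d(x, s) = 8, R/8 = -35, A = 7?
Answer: -2252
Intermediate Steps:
R = -280 (R = 8*(-35) = -280)
F = -12 (F = -4*(-4 + 7) = -4*3 = -12)
F + d(-12, 1)*R = -12 + 8*(-280) = -12 - 2240 = -2252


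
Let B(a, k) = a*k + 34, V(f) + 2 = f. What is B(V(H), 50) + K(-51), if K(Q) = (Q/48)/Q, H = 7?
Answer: 13633/48 ≈ 284.02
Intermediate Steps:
V(f) = -2 + f
B(a, k) = 34 + a*k
K(Q) = 1/48 (K(Q) = (Q*(1/48))/Q = (Q/48)/Q = 1/48)
B(V(H), 50) + K(-51) = (34 + (-2 + 7)*50) + 1/48 = (34 + 5*50) + 1/48 = (34 + 250) + 1/48 = 284 + 1/48 = 13633/48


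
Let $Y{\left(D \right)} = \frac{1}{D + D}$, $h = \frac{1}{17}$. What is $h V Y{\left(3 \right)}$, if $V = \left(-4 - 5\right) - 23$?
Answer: $- \frac{16}{51} \approx -0.31373$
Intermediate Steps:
$h = \frac{1}{17} \approx 0.058824$
$V = -32$ ($V = -9 - 23 = -32$)
$Y{\left(D \right)} = \frac{1}{2 D}$
$h V Y{\left(3 \right)} = \frac{1}{17} \left(-32\right) \frac{1}{2 \cdot 3} = - \frac{32 \cdot \frac{1}{2} \cdot \frac{1}{3}}{17} = \left(- \frac{32}{17}\right) \frac{1}{6} = - \frac{16}{51}$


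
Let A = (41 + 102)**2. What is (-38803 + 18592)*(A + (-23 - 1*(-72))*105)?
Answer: -517280334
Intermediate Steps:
A = 20449 (A = 143**2 = 20449)
(-38803 + 18592)*(A + (-23 - 1*(-72))*105) = (-38803 + 18592)*(20449 + (-23 - 1*(-72))*105) = -20211*(20449 + (-23 + 72)*105) = -20211*(20449 + 49*105) = -20211*(20449 + 5145) = -20211*25594 = -517280334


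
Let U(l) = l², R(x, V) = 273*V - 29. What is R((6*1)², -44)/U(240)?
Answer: -12041/57600 ≈ -0.20905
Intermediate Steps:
R(x, V) = -29 + 273*V
R((6*1)², -44)/U(240) = (-29 + 273*(-44))/(240²) = (-29 - 12012)/57600 = -12041*1/57600 = -12041/57600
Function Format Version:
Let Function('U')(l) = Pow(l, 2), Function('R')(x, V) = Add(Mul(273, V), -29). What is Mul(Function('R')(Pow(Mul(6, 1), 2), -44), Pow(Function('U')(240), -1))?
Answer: Rational(-12041, 57600) ≈ -0.20905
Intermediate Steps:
Function('R')(x, V) = Add(-29, Mul(273, V))
Mul(Function('R')(Pow(Mul(6, 1), 2), -44), Pow(Function('U')(240), -1)) = Mul(Add(-29, Mul(273, -44)), Pow(Pow(240, 2), -1)) = Mul(Add(-29, -12012), Pow(57600, -1)) = Mul(-12041, Rational(1, 57600)) = Rational(-12041, 57600)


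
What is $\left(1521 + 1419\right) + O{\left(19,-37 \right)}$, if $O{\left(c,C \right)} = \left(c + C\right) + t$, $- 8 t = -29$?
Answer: $\frac{23405}{8} \approx 2925.6$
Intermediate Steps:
$t = \frac{29}{8}$ ($t = \left(- \frac{1}{8}\right) \left(-29\right) = \frac{29}{8} \approx 3.625$)
$O{\left(c,C \right)} = \frac{29}{8} + C + c$ ($O{\left(c,C \right)} = \left(c + C\right) + \frac{29}{8} = \left(C + c\right) + \frac{29}{8} = \frac{29}{8} + C + c$)
$\left(1521 + 1419\right) + O{\left(19,-37 \right)} = \left(1521 + 1419\right) + \left(\frac{29}{8} - 37 + 19\right) = 2940 - \frac{115}{8} = \frac{23405}{8}$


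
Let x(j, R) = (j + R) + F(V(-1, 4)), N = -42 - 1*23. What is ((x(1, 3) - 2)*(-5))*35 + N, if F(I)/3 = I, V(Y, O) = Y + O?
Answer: -1990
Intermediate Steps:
V(Y, O) = O + Y
F(I) = 3*I
N = -65 (N = -42 - 23 = -65)
x(j, R) = 9 + R + j (x(j, R) = (j + R) + 3*(4 - 1) = (R + j) + 3*3 = (R + j) + 9 = 9 + R + j)
((x(1, 3) - 2)*(-5))*35 + N = (((9 + 3 + 1) - 2)*(-5))*35 - 65 = ((13 - 2)*(-5))*35 - 65 = (11*(-5))*35 - 65 = -55*35 - 65 = -1925 - 65 = -1990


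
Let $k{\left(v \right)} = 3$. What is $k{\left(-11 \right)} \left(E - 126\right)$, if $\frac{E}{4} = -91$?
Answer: $-1470$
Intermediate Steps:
$E = -364$ ($E = 4 \left(-91\right) = -364$)
$k{\left(-11 \right)} \left(E - 126\right) = 3 \left(-364 - 126\right) = 3 \left(-490\right) = -1470$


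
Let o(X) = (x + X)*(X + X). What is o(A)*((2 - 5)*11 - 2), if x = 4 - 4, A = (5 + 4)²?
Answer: -459270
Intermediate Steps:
A = 81 (A = 9² = 81)
x = 0
o(X) = 2*X² (o(X) = (0 + X)*(X + X) = X*(2*X) = 2*X²)
o(A)*((2 - 5)*11 - 2) = (2*81²)*((2 - 5)*11 - 2) = (2*6561)*(-3*11 - 2) = 13122*(-33 - 2) = 13122*(-35) = -459270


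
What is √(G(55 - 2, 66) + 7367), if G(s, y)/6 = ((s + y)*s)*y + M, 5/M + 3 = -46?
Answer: √122741981/7 ≈ 1582.7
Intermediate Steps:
M = -5/49 (M = 5/(-3 - 46) = 5/(-49) = 5*(-1/49) = -5/49 ≈ -0.10204)
G(s, y) = -30/49 + 6*s*y*(s + y) (G(s, y) = 6*(((s + y)*s)*y - 5/49) = 6*((s*(s + y))*y - 5/49) = 6*(s*y*(s + y) - 5/49) = 6*(-5/49 + s*y*(s + y)) = -30/49 + 6*s*y*(s + y))
√(G(55 - 2, 66) + 7367) = √((-30/49 + 6*(55 - 2)*66² + 6*66*(55 - 2)²) + 7367) = √((-30/49 + 6*53*4356 + 6*66*53²) + 7367) = √((-30/49 + 1385208 + 6*66*2809) + 7367) = √((-30/49 + 1385208 + 1112364) + 7367) = √(122380998/49 + 7367) = √(122741981/49) = √122741981/7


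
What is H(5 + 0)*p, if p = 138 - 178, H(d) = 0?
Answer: 0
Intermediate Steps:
p = -40
H(5 + 0)*p = 0*(-40) = 0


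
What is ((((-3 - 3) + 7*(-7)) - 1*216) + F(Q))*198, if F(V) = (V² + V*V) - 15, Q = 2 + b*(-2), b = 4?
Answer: -42372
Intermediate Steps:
Q = -6 (Q = 2 + 4*(-2) = 2 - 8 = -6)
F(V) = -15 + 2*V² (F(V) = (V² + V²) - 15 = 2*V² - 15 = -15 + 2*V²)
((((-3 - 3) + 7*(-7)) - 1*216) + F(Q))*198 = ((((-3 - 3) + 7*(-7)) - 1*216) + (-15 + 2*(-6)²))*198 = (((-6 - 49) - 216) + (-15 + 2*36))*198 = ((-55 - 216) + (-15 + 72))*198 = (-271 + 57)*198 = -214*198 = -42372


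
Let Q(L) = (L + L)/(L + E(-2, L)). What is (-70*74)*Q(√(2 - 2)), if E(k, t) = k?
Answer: 0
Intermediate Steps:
Q(L) = 2*L/(-2 + L) (Q(L) = (L + L)/(L - 2) = (2*L)/(-2 + L) = 2*L/(-2 + L))
(-70*74)*Q(√(2 - 2)) = (-70*74)*(2*√(2 - 2)/(-2 + √(2 - 2))) = -10360*√0/(-2 + √0) = -10360*0/(-2 + 0) = -10360*0/(-2) = -10360*0*(-1)/2 = -5180*0 = 0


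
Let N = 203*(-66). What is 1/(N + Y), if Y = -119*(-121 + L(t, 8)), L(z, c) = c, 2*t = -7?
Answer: 1/49 ≈ 0.020408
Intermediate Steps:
t = -7/2 (t = (½)*(-7) = -7/2 ≈ -3.5000)
N = -13398
Y = 13447 (Y = -119*(-121 + 8) = -119*(-113) = 13447)
1/(N + Y) = 1/(-13398 + 13447) = 1/49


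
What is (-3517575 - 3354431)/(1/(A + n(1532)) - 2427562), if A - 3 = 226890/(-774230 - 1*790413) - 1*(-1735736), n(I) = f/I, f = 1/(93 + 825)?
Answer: 13123649643893167192635665/4635978661372097738724571 ≈ 2.8308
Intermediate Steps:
f = 1/918 ≈ 0.0010893
n(I) = 1/(918*I)
A = 2715811649287/1564643 (A = 3 + (226890/(-774230 - 1*790413) - 1*(-1735736)) = 3 + (226890/(-774230 - 790413) + 1735736) = 3 + (226890/(-1564643) + 1735736) = 3 + (226890*(-1/1564643) + 1735736) = 3 + (-226890/1564643 + 1735736) = 3 + 2715806955358/1564643 = 2715811649287/1564643 ≈ 1.7357e+6)
(-3517575 - 3354431)/(1/(A + n(1532)) - 2427562) = (-3517575 - 3354431)/(1/(2715811649287/1564643 + (1/918)/1532) - 2427562) = -6872006/(1/(2715811649287/1564643 + (1/918)*(1/1532)) - 2427562) = -6872006/(1/(2715811649287/1564643 + 1/1406376) - 2427562) = -6872006/(1/(3819452324079218555/2200476363768) - 2427562) = -6872006/(2200476363768/3819452324079218555 - 2427562) = -6872006/(-9271957322744195477449142/3819452324079218555) = -6872006*(-3819452324079218555/9271957322744195477449142) = 13123649643893167192635665/4635978661372097738724571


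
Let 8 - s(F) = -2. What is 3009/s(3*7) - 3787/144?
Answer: 197713/720 ≈ 274.60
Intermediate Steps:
s(F) = 10 (s(F) = 8 - 1*(-2) = 8 + 2 = 10)
3009/s(3*7) - 3787/144 = 3009/10 - 3787/144 = 197713/720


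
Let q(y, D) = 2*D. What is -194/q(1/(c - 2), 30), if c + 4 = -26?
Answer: -97/30 ≈ -3.2333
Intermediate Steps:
c = -30 (c = -4 - 26 = -30)
-194/q(1/(c - 2), 30) = -194/(2*30) = -194/60 = -194*1/60 = -97/30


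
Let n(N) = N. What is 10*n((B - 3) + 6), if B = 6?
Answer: 90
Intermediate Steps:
10*n((B - 3) + 6) = 10*((6 - 3) + 6) = 10*(3 + 6) = 10*9 = 90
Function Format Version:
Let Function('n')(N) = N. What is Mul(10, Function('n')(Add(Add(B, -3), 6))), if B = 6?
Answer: 90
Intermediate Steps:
Mul(10, Function('n')(Add(Add(B, -3), 6))) = Mul(10, Add(Add(6, -3), 6)) = Mul(10, Add(3, 6)) = Mul(10, 9) = 90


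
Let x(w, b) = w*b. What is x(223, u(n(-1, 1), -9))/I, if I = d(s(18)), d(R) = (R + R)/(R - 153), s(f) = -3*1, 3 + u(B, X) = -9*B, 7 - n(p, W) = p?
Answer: -434850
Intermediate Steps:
n(p, W) = 7 - p
u(B, X) = -3 - 9*B
s(f) = -3
d(R) = 2*R/(-153 + R) (d(R) = (2*R)/(-153 + R) = 2*R/(-153 + R))
x(w, b) = b*w
I = 1/26 (I = 2*(-3)/(-153 - 3) = 2*(-3)/(-156) = 2*(-3)*(-1/156) = 1/26 ≈ 0.038462)
x(223, u(n(-1, 1), -9))/I = ((-3 - 9*(7 - 1*(-1)))*223)/(1/26) = ((-3 - 9*(7 + 1))*223)*26 = ((-3 - 9*8)*223)*26 = ((-3 - 72)*223)*26 = -75*223*26 = -16725*26 = -434850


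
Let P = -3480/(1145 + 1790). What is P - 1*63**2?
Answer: -2330499/587 ≈ -3970.2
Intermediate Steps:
P = -696/587 (P = -3480/2935 = -3480*1/2935 = -696/587 ≈ -1.1857)
P - 1*63**2 = -696/587 - 1*63**2 = -696/587 - 1*3969 = -696/587 - 3969 = -2330499/587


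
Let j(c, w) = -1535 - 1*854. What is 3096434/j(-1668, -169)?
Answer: -3096434/2389 ≈ -1296.1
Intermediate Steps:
j(c, w) = -2389 (j(c, w) = -1535 - 854 = -2389)
3096434/j(-1668, -169) = 3096434/(-2389) = 3096434*(-1/2389) = -3096434/2389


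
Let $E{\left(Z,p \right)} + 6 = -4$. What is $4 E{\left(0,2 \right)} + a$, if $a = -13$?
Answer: $-53$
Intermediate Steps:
$E{\left(Z,p \right)} = -10$ ($E{\left(Z,p \right)} = -6 - 4 = -10$)
$4 E{\left(0,2 \right)} + a = 4 \left(-10\right) - 13 = -40 - 13 = -53$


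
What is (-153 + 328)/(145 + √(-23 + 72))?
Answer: 175/152 ≈ 1.1513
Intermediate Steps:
(-153 + 328)/(145 + √(-23 + 72)) = 175/(145 + √49) = 175/(145 + 7) = 175/152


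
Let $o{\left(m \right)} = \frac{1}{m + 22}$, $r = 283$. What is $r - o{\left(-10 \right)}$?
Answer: $\frac{3395}{12} \approx 282.92$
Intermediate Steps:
$o{\left(m \right)} = \frac{1}{22 + m}$
$r - o{\left(-10 \right)} = 283 - \frac{1}{22 - 10} = 283 - \frac{1}{12} = \frac{3395}{12}$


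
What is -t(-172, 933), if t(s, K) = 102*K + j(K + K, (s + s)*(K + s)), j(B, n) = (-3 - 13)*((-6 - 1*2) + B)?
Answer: -65438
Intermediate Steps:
j(B, n) = 128 - 16*B (j(B, n) = -16*((-6 - 2) + B) = -16*(-8 + B) = 128 - 16*B)
t(s, K) = 128 + 70*K (t(s, K) = 102*K + (128 - 16*(K + K)) = 102*K + (128 - 32*K) = 128 + 70*K)
-t(-172, 933) = -(128 + 70*933) = -(128 + 65310) = -1*65438 = -65438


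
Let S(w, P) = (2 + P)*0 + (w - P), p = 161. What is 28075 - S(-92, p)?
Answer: 28328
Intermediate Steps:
S(w, P) = w - P (S(w, P) = 0 + (w - P) = w - P)
28075 - S(-92, p) = 28075 - (-92 - 1*161) = 28075 - (-92 - 161) = 28075 - 1*(-253) = 28075 + 253 = 28328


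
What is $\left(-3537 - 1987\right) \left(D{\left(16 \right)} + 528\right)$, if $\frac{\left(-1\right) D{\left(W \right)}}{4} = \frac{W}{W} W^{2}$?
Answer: $2739904$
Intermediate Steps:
$D{\left(W \right)} = - 4 W^{2}$ ($D{\left(W \right)} = - 4 \frac{W}{W} W^{2} = - 4 \cdot 1 W^{2} = - 4 W^{2}$)
$\left(-3537 - 1987\right) \left(D{\left(16 \right)} + 528\right) = \left(-3537 - 1987\right) \left(- 4 \cdot 16^{2} + 528\right) = - 5524 \left(\left(-4\right) 256 + 528\right) = - 5524 \left(-1024 + 528\right) = \left(-5524\right) \left(-496\right) = 2739904$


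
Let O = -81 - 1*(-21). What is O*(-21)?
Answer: 1260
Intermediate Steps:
O = -60 (O = -81 + 21 = -60)
O*(-21) = -60*(-21) = 1260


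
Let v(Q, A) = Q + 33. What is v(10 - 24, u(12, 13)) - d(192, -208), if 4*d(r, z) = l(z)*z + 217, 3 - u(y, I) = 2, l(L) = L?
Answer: -43405/4 ≈ -10851.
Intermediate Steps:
u(y, I) = 1 (u(y, I) = 3 - 1*2 = 3 - 2 = 1)
d(r, z) = 217/4 + z**2/4 (d(r, z) = (z*z + 217)/4 = (z**2 + 217)/4 = (217 + z**2)/4 = 217/4 + z**2/4)
v(Q, A) = 33 + Q
v(10 - 24, u(12, 13)) - d(192, -208) = (33 + (10 - 24)) - (217/4 + (1/4)*(-208)**2) = (33 - 14) - (217/4 + (1/4)*43264) = 19 - (217/4 + 10816) = 19 - 1*43481/4 = 19 - 43481/4 = -43405/4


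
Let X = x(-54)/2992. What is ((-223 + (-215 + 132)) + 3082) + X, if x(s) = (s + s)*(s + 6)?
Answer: 519436/187 ≈ 2777.7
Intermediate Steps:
x(s) = 2*s*(6 + s) (x(s) = (2*s)*(6 + s) = 2*s*(6 + s))
X = 324/187 (X = (2*(-54)*(6 - 54))/2992 = (2*(-54)*(-48))*(1/2992) = 5184*(1/2992) = 324/187 ≈ 1.7326)
((-223 + (-215 + 132)) + 3082) + X = ((-223 + (-215 + 132)) + 3082) + 324/187 = ((-223 - 83) + 3082) + 324/187 = (-306 + 3082) + 324/187 = 2776 + 324/187 = 519436/187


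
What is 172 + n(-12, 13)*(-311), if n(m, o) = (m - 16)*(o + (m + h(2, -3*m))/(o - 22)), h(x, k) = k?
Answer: 270464/3 ≈ 90155.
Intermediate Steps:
n(m, o) = (-16 + m)*(o - 2*m/(-22 + o)) (n(m, o) = (m - 16)*(o + (m - 3*m)/(o - 22)) = (-16 + m)*(o + (-2*m)/(-22 + o)) = (-16 + m)*(o - 2*m/(-22 + o)))
172 + n(-12, 13)*(-311) = 172 + ((-16*13² - 2*(-12)² + 32*(-12) + 352*13 - 12*13² - 22*(-12)*13)/(-22 + 13))*(-311) = 172 + ((-16*169 - 2*144 - 384 + 4576 - 12*169 + 3432)/(-9))*(-311) = 172 - (-2704 - 288 - 384 + 4576 - 2028 + 3432)/9*(-311) = 172 - ⅑*2604*(-311) = 172 - 868/3*(-311) = 172 + 269948/3 = 270464/3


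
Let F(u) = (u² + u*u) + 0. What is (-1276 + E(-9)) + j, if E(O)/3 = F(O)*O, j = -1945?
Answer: -7595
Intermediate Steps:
F(u) = 2*u² (F(u) = (u² + u²) + 0 = 2*u² + 0 = 2*u²)
E(O) = 6*O³ (E(O) = 3*((2*O²)*O) = 3*(2*O³) = 6*O³)
(-1276 + E(-9)) + j = (-1276 + 6*(-9)³) - 1945 = (-1276 + 6*(-729)) - 1945 = (-1276 - 4374) - 1945 = -5650 - 1945 = -7595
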